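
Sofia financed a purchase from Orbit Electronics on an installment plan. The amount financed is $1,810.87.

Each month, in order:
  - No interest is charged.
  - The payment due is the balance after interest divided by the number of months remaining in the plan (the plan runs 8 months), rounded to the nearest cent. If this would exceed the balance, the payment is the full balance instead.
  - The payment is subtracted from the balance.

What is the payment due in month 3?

$226.36

Month 1: $1,810.87 − $226.36 → $1,584.51
Month 2: $1,584.51 − $226.36 → $1,358.15
Month 3: $1,358.15 − $226.36 → $1,131.79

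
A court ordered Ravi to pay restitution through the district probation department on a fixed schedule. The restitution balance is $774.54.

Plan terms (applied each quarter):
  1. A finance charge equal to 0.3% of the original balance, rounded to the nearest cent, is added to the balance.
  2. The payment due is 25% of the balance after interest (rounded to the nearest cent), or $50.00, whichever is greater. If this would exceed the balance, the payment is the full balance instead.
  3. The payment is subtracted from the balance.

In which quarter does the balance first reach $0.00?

9

Quarter 1: opening $774.54; interest $2.32 → $776.86; payment $194.22; balance $582.64
Quarter 2: opening $582.64; interest $2.32 → $584.96; payment $146.24; balance $438.72
Quarter 3: opening $438.72; interest $2.32 → $441.04; payment $110.26; balance $330.78
Quarter 4: opening $330.78; interest $2.32 → $333.10; payment $83.28; balance $249.82
Quarter 5: opening $249.82; interest $2.32 → $252.14; payment $63.04; balance $189.10
Quarter 6: opening $189.10; interest $2.32 → $191.42; payment $50.00; balance $141.42
Quarter 7: opening $141.42; interest $2.32 → $143.74; payment $50.00; balance $93.74
Quarter 8: opening $93.74; interest $2.32 → $96.06; payment $50.00; balance $46.06
Quarter 9: opening $46.06; interest $2.32 → $48.38; payment $48.38; balance $0.00
Balance reaches $0.00 in quarter 9.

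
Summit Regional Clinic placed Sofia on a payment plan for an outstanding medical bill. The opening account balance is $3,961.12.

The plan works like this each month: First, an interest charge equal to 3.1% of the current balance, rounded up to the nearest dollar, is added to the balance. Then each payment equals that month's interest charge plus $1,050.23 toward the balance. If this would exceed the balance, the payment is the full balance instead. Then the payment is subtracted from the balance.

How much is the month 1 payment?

$1,173.23

Month 1: $3,961.12 +$123.00 interest = $4,084.12; pay $1,173.23 → $2,910.89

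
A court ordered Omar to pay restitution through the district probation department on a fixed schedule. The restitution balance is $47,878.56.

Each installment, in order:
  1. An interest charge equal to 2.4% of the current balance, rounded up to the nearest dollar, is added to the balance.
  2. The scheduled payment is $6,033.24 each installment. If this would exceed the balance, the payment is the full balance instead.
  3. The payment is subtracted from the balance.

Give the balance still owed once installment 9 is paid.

Installment 1: $47,878.56 +$1,150.00 interest = $49,028.56; pay $6,033.24 → $42,995.32
Installment 2: $42,995.32 +$1,032.00 interest = $44,027.32; pay $6,033.24 → $37,994.08
Installment 3: $37,994.08 +$912.00 interest = $38,906.08; pay $6,033.24 → $32,872.84
Installment 4: $32,872.84 +$789.00 interest = $33,661.84; pay $6,033.24 → $27,628.60
Installment 5: $27,628.60 +$664.00 interest = $28,292.60; pay $6,033.24 → $22,259.36
Installment 6: $22,259.36 +$535.00 interest = $22,794.36; pay $6,033.24 → $16,761.12
Installment 7: $16,761.12 +$403.00 interest = $17,164.12; pay $6,033.24 → $11,130.88
Installment 8: $11,130.88 +$268.00 interest = $11,398.88; pay $6,033.24 → $5,365.64
Installment 9: $5,365.64 +$129.00 interest = $5,494.64; pay $5,494.64 → $0.00

$0.00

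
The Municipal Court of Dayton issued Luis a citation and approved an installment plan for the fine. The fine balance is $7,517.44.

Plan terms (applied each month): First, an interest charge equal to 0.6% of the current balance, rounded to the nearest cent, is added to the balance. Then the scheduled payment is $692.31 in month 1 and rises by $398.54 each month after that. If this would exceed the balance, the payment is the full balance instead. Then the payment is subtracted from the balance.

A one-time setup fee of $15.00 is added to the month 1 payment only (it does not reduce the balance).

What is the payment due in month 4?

Month 1: $7,517.44 +$45.10 interest = $7,562.54; pay $692.31 (+ $15.00 fee) → $6,870.23
Month 2: $6,870.23 +$41.22 interest = $6,911.45; pay $1,090.85 → $5,820.60
Month 3: $5,820.60 +$34.92 interest = $5,855.52; pay $1,489.39 → $4,366.13
Month 4: $4,366.13 +$26.20 interest = $4,392.33; pay $1,887.93 → $2,504.40

$1,887.93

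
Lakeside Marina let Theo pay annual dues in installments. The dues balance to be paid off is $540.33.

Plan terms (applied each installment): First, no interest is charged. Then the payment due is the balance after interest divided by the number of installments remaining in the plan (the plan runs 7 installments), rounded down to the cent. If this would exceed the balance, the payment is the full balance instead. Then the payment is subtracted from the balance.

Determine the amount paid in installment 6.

$77.19

Installment 1: $540.33 − $77.19 → $463.14
Installment 2: $463.14 − $77.19 → $385.95
Installment 3: $385.95 − $77.19 → $308.76
Installment 4: $308.76 − $77.19 → $231.57
Installment 5: $231.57 − $77.19 → $154.38
Installment 6: $154.38 − $77.19 → $77.19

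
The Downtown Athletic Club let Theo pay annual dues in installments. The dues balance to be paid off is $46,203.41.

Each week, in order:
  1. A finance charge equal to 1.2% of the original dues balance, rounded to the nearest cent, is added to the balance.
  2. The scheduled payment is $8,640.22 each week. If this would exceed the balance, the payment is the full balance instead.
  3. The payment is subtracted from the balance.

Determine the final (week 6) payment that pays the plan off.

Week 1: $46,203.41 +$554.44 interest = $46,757.85; pay $8,640.22 → $38,117.63
Week 2: $38,117.63 +$554.44 interest = $38,672.07; pay $8,640.22 → $30,031.85
Week 3: $30,031.85 +$554.44 interest = $30,586.29; pay $8,640.22 → $21,946.07
Week 4: $21,946.07 +$554.44 interest = $22,500.51; pay $8,640.22 → $13,860.29
Week 5: $13,860.29 +$554.44 interest = $14,414.73; pay $8,640.22 → $5,774.51
Week 6: $5,774.51 +$554.44 interest = $6,328.95; pay $6,328.95 → $0.00

$6,328.95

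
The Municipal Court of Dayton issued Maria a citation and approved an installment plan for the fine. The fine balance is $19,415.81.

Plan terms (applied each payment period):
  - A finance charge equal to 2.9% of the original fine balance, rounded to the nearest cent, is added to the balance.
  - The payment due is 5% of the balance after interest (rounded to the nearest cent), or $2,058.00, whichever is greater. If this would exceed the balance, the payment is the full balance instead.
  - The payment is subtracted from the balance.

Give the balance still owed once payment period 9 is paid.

$5,961.35

Payment period 1: opening $19,415.81; interest $563.06 → $19,978.87; payment $2,058.00; balance $17,920.87
Payment period 2: opening $17,920.87; interest $563.06 → $18,483.93; payment $2,058.00; balance $16,425.93
Payment period 3: opening $16,425.93; interest $563.06 → $16,988.99; payment $2,058.00; balance $14,930.99
Payment period 4: opening $14,930.99; interest $563.06 → $15,494.05; payment $2,058.00; balance $13,436.05
Payment period 5: opening $13,436.05; interest $563.06 → $13,999.11; payment $2,058.00; balance $11,941.11
Payment period 6: opening $11,941.11; interest $563.06 → $12,504.17; payment $2,058.00; balance $10,446.17
Payment period 7: opening $10,446.17; interest $563.06 → $11,009.23; payment $2,058.00; balance $8,951.23
Payment period 8: opening $8,951.23; interest $563.06 → $9,514.29; payment $2,058.00; balance $7,456.29
Payment period 9: opening $7,456.29; interest $563.06 → $8,019.35; payment $2,058.00; balance $5,961.35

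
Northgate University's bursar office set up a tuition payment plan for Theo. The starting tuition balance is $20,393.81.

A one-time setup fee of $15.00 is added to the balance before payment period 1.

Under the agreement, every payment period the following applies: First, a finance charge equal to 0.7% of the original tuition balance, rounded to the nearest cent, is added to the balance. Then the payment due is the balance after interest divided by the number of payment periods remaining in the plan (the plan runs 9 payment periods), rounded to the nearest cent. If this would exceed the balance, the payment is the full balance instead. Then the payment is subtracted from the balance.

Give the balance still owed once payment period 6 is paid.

$7,229.35

Payment period 1: opening $20,408.81; interest $142.76 → $20,551.57; payment $2,283.51; balance $18,268.06
Payment period 2: opening $18,268.06; interest $142.76 → $18,410.82; payment $2,301.35; balance $16,109.47
Payment period 3: opening $16,109.47; interest $142.76 → $16,252.23; payment $2,321.75; balance $13,930.48
Payment period 4: opening $13,930.48; interest $142.76 → $14,073.24; payment $2,345.54; balance $11,727.70
Payment period 5: opening $11,727.70; interest $142.76 → $11,870.46; payment $2,374.09; balance $9,496.37
Payment period 6: opening $9,496.37; interest $142.76 → $9,639.13; payment $2,409.78; balance $7,229.35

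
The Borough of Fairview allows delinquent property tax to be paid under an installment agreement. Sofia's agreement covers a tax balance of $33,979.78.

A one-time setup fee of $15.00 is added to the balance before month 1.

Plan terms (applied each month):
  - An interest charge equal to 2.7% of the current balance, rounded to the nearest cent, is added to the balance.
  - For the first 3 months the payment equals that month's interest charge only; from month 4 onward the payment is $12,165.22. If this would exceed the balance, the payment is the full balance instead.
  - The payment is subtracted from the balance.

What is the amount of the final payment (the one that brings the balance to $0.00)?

Month 1: $33,994.78 +$917.86 interest = $34,912.64; pay $917.86 → $33,994.78
Month 2: $33,994.78 +$917.86 interest = $34,912.64; pay $917.86 → $33,994.78
Month 3: $33,994.78 +$917.86 interest = $34,912.64; pay $917.86 → $33,994.78
Month 4: $33,994.78 +$917.86 interest = $34,912.64; pay $12,165.22 → $22,747.42
Month 5: $22,747.42 +$614.18 interest = $23,361.60; pay $12,165.22 → $11,196.38
Month 6: $11,196.38 +$302.30 interest = $11,498.68; pay $11,498.68 → $0.00

$11,498.68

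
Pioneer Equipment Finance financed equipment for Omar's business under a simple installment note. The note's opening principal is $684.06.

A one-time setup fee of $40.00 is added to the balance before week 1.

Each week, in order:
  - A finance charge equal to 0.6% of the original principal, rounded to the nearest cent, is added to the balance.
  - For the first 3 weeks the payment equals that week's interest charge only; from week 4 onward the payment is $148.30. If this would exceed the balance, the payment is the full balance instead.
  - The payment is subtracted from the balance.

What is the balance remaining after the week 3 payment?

Week 1: $724.06 +$4.10 interest = $728.16; pay $4.10 → $724.06
Week 2: $724.06 +$4.10 interest = $728.16; pay $4.10 → $724.06
Week 3: $724.06 +$4.10 interest = $728.16; pay $4.10 → $724.06

$724.06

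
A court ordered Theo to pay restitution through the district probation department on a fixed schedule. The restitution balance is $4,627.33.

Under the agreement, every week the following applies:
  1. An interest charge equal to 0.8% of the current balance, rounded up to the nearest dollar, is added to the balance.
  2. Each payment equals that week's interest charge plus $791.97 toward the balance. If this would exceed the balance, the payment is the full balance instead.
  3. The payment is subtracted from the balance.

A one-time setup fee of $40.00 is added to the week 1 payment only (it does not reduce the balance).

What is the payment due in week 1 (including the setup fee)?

$869.97

# | Opening | Interest | Payment | Fee | End bal
1 | $4,627.33 | $38.00 | $829.97 | $40.00 | $3,835.36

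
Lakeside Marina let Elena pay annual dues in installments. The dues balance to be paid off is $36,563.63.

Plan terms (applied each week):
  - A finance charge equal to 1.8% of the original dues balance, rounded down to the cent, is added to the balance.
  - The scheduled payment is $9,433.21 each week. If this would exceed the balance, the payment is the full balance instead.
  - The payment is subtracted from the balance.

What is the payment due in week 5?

Week 1: $36,563.63 +$658.14 interest = $37,221.77; pay $9,433.21 → $27,788.56
Week 2: $27,788.56 +$658.14 interest = $28,446.70; pay $9,433.21 → $19,013.49
Week 3: $19,013.49 +$658.14 interest = $19,671.63; pay $9,433.21 → $10,238.42
Week 4: $10,238.42 +$658.14 interest = $10,896.56; pay $9,433.21 → $1,463.35
Week 5: $1,463.35 +$658.14 interest = $2,121.49; pay $2,121.49 → $0.00

$2,121.49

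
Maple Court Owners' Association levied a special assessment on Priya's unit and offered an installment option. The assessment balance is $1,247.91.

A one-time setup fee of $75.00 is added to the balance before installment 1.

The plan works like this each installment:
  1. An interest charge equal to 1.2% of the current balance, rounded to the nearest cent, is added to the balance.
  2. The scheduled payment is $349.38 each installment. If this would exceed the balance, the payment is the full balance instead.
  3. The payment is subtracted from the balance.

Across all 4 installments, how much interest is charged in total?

Installment 1: $1,322.91 +$15.87 interest = $1,338.78; pay $349.38 → $989.40
Installment 2: $989.40 +$11.87 interest = $1,001.27; pay $349.38 → $651.89
Installment 3: $651.89 +$7.82 interest = $659.71; pay $349.38 → $310.33
Installment 4: $310.33 +$3.72 interest = $314.05; pay $314.05 → $0.00
Total interest: $15.87 + $11.87 + $7.82 + $3.72 = $39.28

$39.28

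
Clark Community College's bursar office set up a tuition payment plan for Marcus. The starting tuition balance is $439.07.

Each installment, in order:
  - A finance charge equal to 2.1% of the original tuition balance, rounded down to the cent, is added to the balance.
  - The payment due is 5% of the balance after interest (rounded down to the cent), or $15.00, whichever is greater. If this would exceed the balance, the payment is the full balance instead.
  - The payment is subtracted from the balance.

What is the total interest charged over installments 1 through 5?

$46.10

# | Opening | Interest | Payment | End bal
1 | $439.07 | $9.22 | $22.41 | $425.88
2 | $425.88 | $9.22 | $21.75 | $413.35
3 | $413.35 | $9.22 | $21.12 | $401.45
4 | $401.45 | $9.22 | $20.53 | $390.14
5 | $390.14 | $9.22 | $19.96 | $379.40
Total interest: $9.22 + $9.22 + $9.22 + $9.22 + $9.22 = $46.10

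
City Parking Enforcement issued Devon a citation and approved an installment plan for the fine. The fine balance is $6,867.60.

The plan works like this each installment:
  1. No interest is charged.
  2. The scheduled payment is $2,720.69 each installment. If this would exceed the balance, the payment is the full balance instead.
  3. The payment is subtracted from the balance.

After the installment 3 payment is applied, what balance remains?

$0.00

Installment 1: opening $6,867.60; payment $2,720.69; balance $4,146.91
Installment 2: opening $4,146.91; payment $2,720.69; balance $1,426.22
Installment 3: opening $1,426.22; payment $1,426.22; balance $0.00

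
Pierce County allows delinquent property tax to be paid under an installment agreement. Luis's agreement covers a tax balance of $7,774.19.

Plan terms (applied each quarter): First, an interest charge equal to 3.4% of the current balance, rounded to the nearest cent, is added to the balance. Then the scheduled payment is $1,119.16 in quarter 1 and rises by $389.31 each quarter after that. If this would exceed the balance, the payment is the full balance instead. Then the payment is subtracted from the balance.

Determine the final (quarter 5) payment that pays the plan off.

# | Opening | Interest | Payment | End bal
1 | $7,774.19 | $264.32 | $1,119.16 | $6,919.35
2 | $6,919.35 | $235.26 | $1,508.47 | $5,646.14
3 | $5,646.14 | $191.97 | $1,897.78 | $3,940.33
4 | $3,940.33 | $133.97 | $2,287.09 | $1,787.21
5 | $1,787.21 | $60.77 | $1,847.98 | $0.00

$1,847.98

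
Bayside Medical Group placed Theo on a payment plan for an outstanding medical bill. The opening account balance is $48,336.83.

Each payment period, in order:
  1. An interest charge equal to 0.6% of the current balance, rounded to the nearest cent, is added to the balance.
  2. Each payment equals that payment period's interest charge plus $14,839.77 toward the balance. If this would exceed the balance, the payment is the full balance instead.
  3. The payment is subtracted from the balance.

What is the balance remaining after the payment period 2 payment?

$18,657.29

Payment period 1: opening $48,336.83; interest $290.02 → $48,626.85; payment $15,129.79; balance $33,497.06
Payment period 2: opening $33,497.06; interest $200.98 → $33,698.04; payment $15,040.75; balance $18,657.29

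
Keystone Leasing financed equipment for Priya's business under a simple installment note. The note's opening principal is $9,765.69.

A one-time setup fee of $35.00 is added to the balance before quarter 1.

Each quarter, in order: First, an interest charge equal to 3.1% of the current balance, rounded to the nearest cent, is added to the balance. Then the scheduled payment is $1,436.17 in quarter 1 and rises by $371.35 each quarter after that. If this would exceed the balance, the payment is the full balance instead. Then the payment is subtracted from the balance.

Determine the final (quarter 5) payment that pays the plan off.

Quarter 1: opening $9,800.69; interest $303.82 → $10,104.51; payment $1,436.17; balance $8,668.34
Quarter 2: opening $8,668.34; interest $268.72 → $8,937.06; payment $1,807.52; balance $7,129.54
Quarter 3: opening $7,129.54; interest $221.02 → $7,350.56; payment $2,178.87; balance $5,171.69
Quarter 4: opening $5,171.69; interest $160.32 → $5,332.01; payment $2,550.22; balance $2,781.79
Quarter 5: opening $2,781.79; interest $86.24 → $2,868.03; payment $2,868.03; balance $0.00

$2,868.03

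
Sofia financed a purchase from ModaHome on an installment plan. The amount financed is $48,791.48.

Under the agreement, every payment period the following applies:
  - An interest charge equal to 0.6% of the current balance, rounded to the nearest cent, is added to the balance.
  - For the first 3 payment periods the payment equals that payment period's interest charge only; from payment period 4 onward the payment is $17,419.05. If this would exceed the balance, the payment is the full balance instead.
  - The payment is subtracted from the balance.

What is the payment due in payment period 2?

Payment period 1: opening $48,791.48; interest $292.75 → $49,084.23; payment $292.75; balance $48,791.48
Payment period 2: opening $48,791.48; interest $292.75 → $49,084.23; payment $292.75; balance $48,791.48

$292.75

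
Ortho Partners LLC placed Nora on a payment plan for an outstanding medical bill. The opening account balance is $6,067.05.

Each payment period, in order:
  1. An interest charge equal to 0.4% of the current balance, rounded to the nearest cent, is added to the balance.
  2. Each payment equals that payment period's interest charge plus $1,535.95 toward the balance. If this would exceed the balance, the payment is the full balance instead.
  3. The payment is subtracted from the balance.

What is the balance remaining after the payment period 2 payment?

$2,995.15

# | Opening | Interest | Payment | End bal
1 | $6,067.05 | $24.27 | $1,560.22 | $4,531.10
2 | $4,531.10 | $18.12 | $1,554.07 | $2,995.15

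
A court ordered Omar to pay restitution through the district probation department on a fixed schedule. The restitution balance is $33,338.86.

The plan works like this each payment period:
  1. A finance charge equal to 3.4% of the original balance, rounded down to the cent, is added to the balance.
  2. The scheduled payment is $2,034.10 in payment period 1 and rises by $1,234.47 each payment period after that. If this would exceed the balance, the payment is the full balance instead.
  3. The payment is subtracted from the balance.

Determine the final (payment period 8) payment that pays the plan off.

$2,244.45

Payment period 1: opening $33,338.86; interest $1,133.52 → $34,472.38; payment $2,034.10; balance $32,438.28
Payment period 2: opening $32,438.28; interest $1,133.52 → $33,571.80; payment $3,268.57; balance $30,303.23
Payment period 3: opening $30,303.23; interest $1,133.52 → $31,436.75; payment $4,503.04; balance $26,933.71
Payment period 4: opening $26,933.71; interest $1,133.52 → $28,067.23; payment $5,737.51; balance $22,329.72
Payment period 5: opening $22,329.72; interest $1,133.52 → $23,463.24; payment $6,971.98; balance $16,491.26
Payment period 6: opening $16,491.26; interest $1,133.52 → $17,624.78; payment $8,206.45; balance $9,418.33
Payment period 7: opening $9,418.33; interest $1,133.52 → $10,551.85; payment $9,440.92; balance $1,110.93
Payment period 8: opening $1,110.93; interest $1,133.52 → $2,244.45; payment $2,244.45; balance $0.00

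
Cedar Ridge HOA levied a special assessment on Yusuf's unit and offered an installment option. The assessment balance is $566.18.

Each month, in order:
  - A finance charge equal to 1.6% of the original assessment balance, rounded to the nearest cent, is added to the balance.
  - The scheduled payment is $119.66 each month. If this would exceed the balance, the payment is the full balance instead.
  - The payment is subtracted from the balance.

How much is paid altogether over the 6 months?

Month 1: $566.18 +$9.06 interest = $575.24; pay $119.66 → $455.58
Month 2: $455.58 +$9.06 interest = $464.64; pay $119.66 → $344.98
Month 3: $344.98 +$9.06 interest = $354.04; pay $119.66 → $234.38
Month 4: $234.38 +$9.06 interest = $243.44; pay $119.66 → $123.78
Month 5: $123.78 +$9.06 interest = $132.84; pay $119.66 → $13.18
Month 6: $13.18 +$9.06 interest = $22.24; pay $22.24 → $0.00
Total paid: $620.54

$620.54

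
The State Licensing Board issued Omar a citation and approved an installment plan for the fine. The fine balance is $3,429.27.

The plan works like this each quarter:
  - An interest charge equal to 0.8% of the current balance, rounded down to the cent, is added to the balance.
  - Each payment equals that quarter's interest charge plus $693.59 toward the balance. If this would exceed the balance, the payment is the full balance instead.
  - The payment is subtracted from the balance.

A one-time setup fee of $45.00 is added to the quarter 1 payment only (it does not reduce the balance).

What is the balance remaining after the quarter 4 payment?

Quarter 1: $3,429.27 +$27.43 interest = $3,456.70; pay $721.02 (+ $45.00 fee) → $2,735.68
Quarter 2: $2,735.68 +$21.88 interest = $2,757.56; pay $715.47 → $2,042.09
Quarter 3: $2,042.09 +$16.33 interest = $2,058.42; pay $709.92 → $1,348.50
Quarter 4: $1,348.50 +$10.78 interest = $1,359.28; pay $704.37 → $654.91

$654.91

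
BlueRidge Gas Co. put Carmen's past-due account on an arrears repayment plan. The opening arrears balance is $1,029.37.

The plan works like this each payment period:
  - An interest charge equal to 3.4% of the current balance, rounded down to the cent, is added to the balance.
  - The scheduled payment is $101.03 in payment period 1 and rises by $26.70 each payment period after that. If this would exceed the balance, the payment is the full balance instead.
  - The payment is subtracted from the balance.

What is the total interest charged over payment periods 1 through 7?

Payment period 1: $1,029.37 +$34.99 interest = $1,064.36; pay $101.03 → $963.33
Payment period 2: $963.33 +$32.75 interest = $996.08; pay $127.73 → $868.35
Payment period 3: $868.35 +$29.52 interest = $897.87; pay $154.43 → $743.44
Payment period 4: $743.44 +$25.27 interest = $768.71; pay $181.13 → $587.58
Payment period 5: $587.58 +$19.97 interest = $607.55; pay $207.83 → $399.72
Payment period 6: $399.72 +$13.59 interest = $413.31; pay $234.53 → $178.78
Payment period 7: $178.78 +$6.07 interest = $184.85; pay $184.85 → $0.00
Total interest: $34.99 + $32.75 + $29.52 + $25.27 + $19.97 + $13.59 + $6.07 = $162.16

$162.16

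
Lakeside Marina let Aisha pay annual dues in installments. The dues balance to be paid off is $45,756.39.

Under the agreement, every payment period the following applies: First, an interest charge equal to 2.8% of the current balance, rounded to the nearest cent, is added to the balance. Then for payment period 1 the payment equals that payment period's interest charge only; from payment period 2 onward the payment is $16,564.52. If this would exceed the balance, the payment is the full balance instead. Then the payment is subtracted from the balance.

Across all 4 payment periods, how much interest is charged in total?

$3,828.94

Payment period 1: opening $45,756.39; interest $1,281.18 → $47,037.57; payment $1,281.18; balance $45,756.39
Payment period 2: opening $45,756.39; interest $1,281.18 → $47,037.57; payment $16,564.52; balance $30,473.05
Payment period 3: opening $30,473.05; interest $853.25 → $31,326.30; payment $16,564.52; balance $14,761.78
Payment period 4: opening $14,761.78; interest $413.33 → $15,175.11; payment $15,175.11; balance $0.00
Total interest: $1,281.18 + $1,281.18 + $853.25 + $413.33 = $3,828.94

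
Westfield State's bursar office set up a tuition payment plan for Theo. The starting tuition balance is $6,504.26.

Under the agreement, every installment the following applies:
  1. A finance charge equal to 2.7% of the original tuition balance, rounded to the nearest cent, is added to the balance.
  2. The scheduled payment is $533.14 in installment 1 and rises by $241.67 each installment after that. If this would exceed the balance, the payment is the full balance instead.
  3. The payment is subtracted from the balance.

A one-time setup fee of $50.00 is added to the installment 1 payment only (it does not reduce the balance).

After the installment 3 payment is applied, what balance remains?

$4,706.69

Installment 1: opening $6,504.26; interest $175.62 → $6,679.88; payment $533.14 (+ $50.00 fee); balance $6,146.74
Installment 2: opening $6,146.74; interest $175.62 → $6,322.36; payment $774.81; balance $5,547.55
Installment 3: opening $5,547.55; interest $175.62 → $5,723.17; payment $1,016.48; balance $4,706.69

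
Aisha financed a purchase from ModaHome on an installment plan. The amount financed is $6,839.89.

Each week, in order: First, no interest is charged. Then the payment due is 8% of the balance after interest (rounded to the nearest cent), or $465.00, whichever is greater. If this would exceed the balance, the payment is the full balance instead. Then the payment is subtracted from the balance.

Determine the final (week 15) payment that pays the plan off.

Week 1: $6,839.89 − $547.19 → $6,292.70
Week 2: $6,292.70 − $503.42 → $5,789.28
Week 3: $5,789.28 − $465.00 → $5,324.28
Week 4: $5,324.28 − $465.00 → $4,859.28
Week 5: $4,859.28 − $465.00 → $4,394.28
Week 6: $4,394.28 − $465.00 → $3,929.28
Week 7: $3,929.28 − $465.00 → $3,464.28
Week 8: $3,464.28 − $465.00 → $2,999.28
Week 9: $2,999.28 − $465.00 → $2,534.28
Week 10: $2,534.28 − $465.00 → $2,069.28
Week 11: $2,069.28 − $465.00 → $1,604.28
Week 12: $1,604.28 − $465.00 → $1,139.28
Week 13: $1,139.28 − $465.00 → $674.28
Week 14: $674.28 − $465.00 → $209.28
Week 15: $209.28 − $209.28 → $0.00

$209.28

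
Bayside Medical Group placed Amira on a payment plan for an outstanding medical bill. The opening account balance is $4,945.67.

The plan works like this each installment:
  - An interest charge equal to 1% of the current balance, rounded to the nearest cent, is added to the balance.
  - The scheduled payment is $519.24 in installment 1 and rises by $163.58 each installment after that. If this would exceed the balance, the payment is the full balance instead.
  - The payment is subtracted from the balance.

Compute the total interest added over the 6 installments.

# | Opening | Interest | Payment | End bal
1 | $4,945.67 | $49.46 | $519.24 | $4,475.89
2 | $4,475.89 | $44.76 | $682.82 | $3,837.83
3 | $3,837.83 | $38.38 | $846.40 | $3,029.81
4 | $3,029.81 | $30.30 | $1,009.98 | $2,050.13
5 | $2,050.13 | $20.50 | $1,173.56 | $897.07
6 | $897.07 | $8.97 | $906.04 | $0.00
Total interest: $49.46 + $44.76 + $38.38 + $30.30 + $20.50 + $8.97 = $192.37

$192.37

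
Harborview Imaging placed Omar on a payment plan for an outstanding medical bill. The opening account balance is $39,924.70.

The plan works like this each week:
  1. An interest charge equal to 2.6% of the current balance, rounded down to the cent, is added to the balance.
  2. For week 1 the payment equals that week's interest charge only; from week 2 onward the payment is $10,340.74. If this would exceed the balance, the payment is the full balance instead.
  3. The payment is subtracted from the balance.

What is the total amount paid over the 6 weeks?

$43,670.53

Week 1: opening $39,924.70; interest $1,038.04 → $40,962.74; payment $1,038.04; balance $39,924.70
Week 2: opening $39,924.70; interest $1,038.04 → $40,962.74; payment $10,340.74; balance $30,622.00
Week 3: opening $30,622.00; interest $796.17 → $31,418.17; payment $10,340.74; balance $21,077.43
Week 4: opening $21,077.43; interest $548.01 → $21,625.44; payment $10,340.74; balance $11,284.70
Week 5: opening $11,284.70; interest $293.40 → $11,578.10; payment $10,340.74; balance $1,237.36
Week 6: opening $1,237.36; interest $32.17 → $1,269.53; payment $1,269.53; balance $0.00
Total paid: $43,670.53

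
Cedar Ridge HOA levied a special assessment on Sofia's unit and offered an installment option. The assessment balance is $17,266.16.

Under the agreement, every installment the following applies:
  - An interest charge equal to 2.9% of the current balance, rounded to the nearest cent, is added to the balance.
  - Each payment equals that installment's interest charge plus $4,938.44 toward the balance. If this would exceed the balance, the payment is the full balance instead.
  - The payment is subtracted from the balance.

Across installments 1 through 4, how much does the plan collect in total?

# | Opening | Interest | Payment | End bal
1 | $17,266.16 | $500.72 | $5,439.16 | $12,327.72
2 | $12,327.72 | $357.50 | $5,295.94 | $7,389.28
3 | $7,389.28 | $214.29 | $5,152.73 | $2,450.84
4 | $2,450.84 | $71.07 | $2,521.91 | $0.00
Total paid: $18,409.74

$18,409.74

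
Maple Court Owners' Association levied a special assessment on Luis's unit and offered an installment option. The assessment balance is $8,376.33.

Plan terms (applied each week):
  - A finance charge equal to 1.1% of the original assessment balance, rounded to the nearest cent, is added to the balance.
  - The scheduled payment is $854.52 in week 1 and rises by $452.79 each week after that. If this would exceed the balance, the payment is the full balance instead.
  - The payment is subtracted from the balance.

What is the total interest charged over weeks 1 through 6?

# | Opening | Interest | Payment | End bal
1 | $8,376.33 | $92.14 | $854.52 | $7,613.95
2 | $7,613.95 | $92.14 | $1,307.31 | $6,398.78
3 | $6,398.78 | $92.14 | $1,760.10 | $4,730.82
4 | $4,730.82 | $92.14 | $2,212.89 | $2,610.07
5 | $2,610.07 | $92.14 | $2,665.68 | $36.53
6 | $36.53 | $92.14 | $128.67 | $0.00
Total interest: $92.14 + $92.14 + $92.14 + $92.14 + $92.14 + $92.14 = $552.84

$552.84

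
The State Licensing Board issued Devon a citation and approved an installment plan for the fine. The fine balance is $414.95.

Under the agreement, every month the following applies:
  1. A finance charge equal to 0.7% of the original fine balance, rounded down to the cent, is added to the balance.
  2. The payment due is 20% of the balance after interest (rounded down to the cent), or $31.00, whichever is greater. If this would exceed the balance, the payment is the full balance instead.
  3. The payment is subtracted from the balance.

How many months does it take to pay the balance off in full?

11

Month 1: $414.95 +$2.90 interest = $417.85; pay $83.57 → $334.28
Month 2: $334.28 +$2.90 interest = $337.18; pay $67.43 → $269.75
Month 3: $269.75 +$2.90 interest = $272.65; pay $54.53 → $218.12
Month 4: $218.12 +$2.90 interest = $221.02; pay $44.20 → $176.82
Month 5: $176.82 +$2.90 interest = $179.72; pay $35.94 → $143.78
Month 6: $143.78 +$2.90 interest = $146.68; pay $31.00 → $115.68
Month 7: $115.68 +$2.90 interest = $118.58; pay $31.00 → $87.58
Month 8: $87.58 +$2.90 interest = $90.48; pay $31.00 → $59.48
Month 9: $59.48 +$2.90 interest = $62.38; pay $31.00 → $31.38
Month 10: $31.38 +$2.90 interest = $34.28; pay $31.00 → $3.28
Month 11: $3.28 +$2.90 interest = $6.18; pay $6.18 → $0.00
Balance reaches $0.00 in month 11.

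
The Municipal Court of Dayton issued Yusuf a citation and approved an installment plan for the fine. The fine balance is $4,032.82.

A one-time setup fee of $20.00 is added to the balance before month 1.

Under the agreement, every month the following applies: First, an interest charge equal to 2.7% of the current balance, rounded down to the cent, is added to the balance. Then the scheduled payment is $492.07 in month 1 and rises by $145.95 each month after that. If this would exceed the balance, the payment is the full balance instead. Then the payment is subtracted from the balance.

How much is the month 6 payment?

# | Opening | Interest | Payment | End bal
1 | $4,052.82 | $109.42 | $492.07 | $3,670.17
2 | $3,670.17 | $99.09 | $638.02 | $3,131.24
3 | $3,131.24 | $84.54 | $783.97 | $2,431.81
4 | $2,431.81 | $65.65 | $929.92 | $1,567.54
5 | $1,567.54 | $42.32 | $1,075.87 | $533.99
6 | $533.99 | $14.41 | $548.40 | $0.00

$548.40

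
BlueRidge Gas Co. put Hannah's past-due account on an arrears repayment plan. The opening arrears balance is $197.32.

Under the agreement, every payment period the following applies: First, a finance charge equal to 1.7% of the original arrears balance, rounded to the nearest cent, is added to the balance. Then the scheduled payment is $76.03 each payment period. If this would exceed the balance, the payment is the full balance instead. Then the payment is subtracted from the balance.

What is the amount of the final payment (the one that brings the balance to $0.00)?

$55.31

Payment period 1: opening $197.32; interest $3.35 → $200.67; payment $76.03; balance $124.64
Payment period 2: opening $124.64; interest $3.35 → $127.99; payment $76.03; balance $51.96
Payment period 3: opening $51.96; interest $3.35 → $55.31; payment $55.31; balance $0.00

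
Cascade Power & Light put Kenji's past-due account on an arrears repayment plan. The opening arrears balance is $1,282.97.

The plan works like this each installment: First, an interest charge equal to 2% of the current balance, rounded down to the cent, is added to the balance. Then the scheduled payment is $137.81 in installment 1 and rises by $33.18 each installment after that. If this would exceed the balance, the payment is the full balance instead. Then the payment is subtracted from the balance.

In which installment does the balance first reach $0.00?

# | Opening | Interest | Payment | End bal
1 | $1,282.97 | $25.65 | $137.81 | $1,170.81
2 | $1,170.81 | $23.41 | $170.99 | $1,023.23
3 | $1,023.23 | $20.46 | $204.17 | $839.52
4 | $839.52 | $16.79 | $237.35 | $618.96
5 | $618.96 | $12.37 | $270.53 | $360.80
6 | $360.80 | $7.21 | $303.71 | $64.30
7 | $64.30 | $1.28 | $65.58 | $0.00
Balance reaches $0.00 in installment 7.

7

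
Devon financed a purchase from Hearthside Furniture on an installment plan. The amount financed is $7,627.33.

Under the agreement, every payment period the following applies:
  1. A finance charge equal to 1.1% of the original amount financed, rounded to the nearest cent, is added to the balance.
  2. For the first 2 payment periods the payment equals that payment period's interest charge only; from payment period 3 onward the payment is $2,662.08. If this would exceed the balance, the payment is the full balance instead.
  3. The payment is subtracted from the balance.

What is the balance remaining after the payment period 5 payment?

$0.00

# | Opening | Interest | Payment | End bal
1 | $7,627.33 | $83.90 | $83.90 | $7,627.33
2 | $7,627.33 | $83.90 | $83.90 | $7,627.33
3 | $7,627.33 | $83.90 | $2,662.08 | $5,049.15
4 | $5,049.15 | $83.90 | $2,662.08 | $2,470.97
5 | $2,470.97 | $83.90 | $2,554.87 | $0.00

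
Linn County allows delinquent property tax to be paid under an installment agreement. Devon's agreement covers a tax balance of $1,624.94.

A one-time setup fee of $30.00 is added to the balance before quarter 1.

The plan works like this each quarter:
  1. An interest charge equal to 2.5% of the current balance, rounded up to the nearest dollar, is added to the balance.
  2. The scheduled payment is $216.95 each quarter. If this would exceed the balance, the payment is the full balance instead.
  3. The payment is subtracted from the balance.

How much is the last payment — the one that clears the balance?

Quarter 1: $1,654.94 +$42.00 interest = $1,696.94; pay $216.95 → $1,479.99
Quarter 2: $1,479.99 +$37.00 interest = $1,516.99; pay $216.95 → $1,300.04
Quarter 3: $1,300.04 +$33.00 interest = $1,333.04; pay $216.95 → $1,116.09
Quarter 4: $1,116.09 +$28.00 interest = $1,144.09; pay $216.95 → $927.14
Quarter 5: $927.14 +$24.00 interest = $951.14; pay $216.95 → $734.19
Quarter 6: $734.19 +$19.00 interest = $753.19; pay $216.95 → $536.24
Quarter 7: $536.24 +$14.00 interest = $550.24; pay $216.95 → $333.29
Quarter 8: $333.29 +$9.00 interest = $342.29; pay $216.95 → $125.34
Quarter 9: $125.34 +$4.00 interest = $129.34; pay $129.34 → $0.00

$129.34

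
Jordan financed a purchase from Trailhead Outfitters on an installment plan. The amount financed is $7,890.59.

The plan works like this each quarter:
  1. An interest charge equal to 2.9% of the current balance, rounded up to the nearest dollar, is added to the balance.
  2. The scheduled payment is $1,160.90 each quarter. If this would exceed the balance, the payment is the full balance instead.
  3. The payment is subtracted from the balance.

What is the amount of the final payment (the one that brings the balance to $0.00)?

$795.29

Quarter 1: opening $7,890.59; interest $229.00 → $8,119.59; payment $1,160.90; balance $6,958.69
Quarter 2: opening $6,958.69; interest $202.00 → $7,160.69; payment $1,160.90; balance $5,999.79
Quarter 3: opening $5,999.79; interest $174.00 → $6,173.79; payment $1,160.90; balance $5,012.89
Quarter 4: opening $5,012.89; interest $146.00 → $5,158.89; payment $1,160.90; balance $3,997.99
Quarter 5: opening $3,997.99; interest $116.00 → $4,113.99; payment $1,160.90; balance $2,953.09
Quarter 6: opening $2,953.09; interest $86.00 → $3,039.09; payment $1,160.90; balance $1,878.19
Quarter 7: opening $1,878.19; interest $55.00 → $1,933.19; payment $1,160.90; balance $772.29
Quarter 8: opening $772.29; interest $23.00 → $795.29; payment $795.29; balance $0.00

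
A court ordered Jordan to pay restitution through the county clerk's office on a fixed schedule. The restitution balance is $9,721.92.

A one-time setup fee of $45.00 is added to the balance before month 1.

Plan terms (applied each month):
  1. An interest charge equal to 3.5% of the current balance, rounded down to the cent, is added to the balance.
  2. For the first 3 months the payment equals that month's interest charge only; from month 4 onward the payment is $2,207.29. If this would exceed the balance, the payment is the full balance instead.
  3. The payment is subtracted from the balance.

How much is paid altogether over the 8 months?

$11,825.47

# | Opening | Interest | Payment | End bal
1 | $9,766.92 | $341.84 | $341.84 | $9,766.92
2 | $9,766.92 | $341.84 | $341.84 | $9,766.92
3 | $9,766.92 | $341.84 | $341.84 | $9,766.92
4 | $9,766.92 | $341.84 | $2,207.29 | $7,901.47
5 | $7,901.47 | $276.55 | $2,207.29 | $5,970.73
6 | $5,970.73 | $208.97 | $2,207.29 | $3,972.41
7 | $3,972.41 | $139.03 | $2,207.29 | $1,904.15
8 | $1,904.15 | $66.64 | $1,970.79 | $0.00
Total paid: $11,825.47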